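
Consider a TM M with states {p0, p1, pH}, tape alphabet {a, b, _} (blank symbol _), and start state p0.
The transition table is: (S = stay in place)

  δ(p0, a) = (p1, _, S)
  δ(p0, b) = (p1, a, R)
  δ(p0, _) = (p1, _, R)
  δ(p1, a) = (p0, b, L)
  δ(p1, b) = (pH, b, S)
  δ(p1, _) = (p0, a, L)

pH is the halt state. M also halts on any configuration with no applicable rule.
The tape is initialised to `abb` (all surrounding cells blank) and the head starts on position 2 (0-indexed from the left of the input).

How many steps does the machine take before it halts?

p0 | _ab[b]_   read b → write a, move R, go to p1
p1 | _aba[_]   read _ → write a, move L, go to p0
p0 | _ab[a]a   read a → write _, move S, go to p1
p1 | _ab[_]a   read _ → write a, move L, go to p0
p0 | _a[b]aa   read b → write a, move R, go to p1
p1 | _aa[a]a   read a → write b, move L, go to p0
p0 | _a[a]ba   read a → write _, move S, go to p1
p1 | _a[_]ba   read _ → write a, move L, go to p0
p0 | _[a]aba   read a → write _, move S, go to p1
p1 | _[_]aba   read _ → write a, move L, go to p0
p0 | [_]aaba   read _ → write _, move R, go to p1
p1 | _[a]aba   read a → write b, move L, go to p0
p0 | [_]baba   read _ → write _, move R, go to p1
p1 | _[b]aba   read b → write b, move S, go to pH
pH | _[b]aba
M halts after 14 transitions.

14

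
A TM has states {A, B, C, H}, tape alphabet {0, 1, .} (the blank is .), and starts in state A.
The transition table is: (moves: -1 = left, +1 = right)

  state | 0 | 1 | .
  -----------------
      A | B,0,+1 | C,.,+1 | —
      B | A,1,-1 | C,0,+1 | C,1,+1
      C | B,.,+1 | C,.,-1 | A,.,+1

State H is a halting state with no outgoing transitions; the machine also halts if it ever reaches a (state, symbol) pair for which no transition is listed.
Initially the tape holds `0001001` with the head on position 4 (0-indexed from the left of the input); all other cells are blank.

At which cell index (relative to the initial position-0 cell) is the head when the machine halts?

A | 0001[0]01..   read 0 → write 0, move +1, go to B
B | 00010[0]1..   read 0 → write 1, move -1, go to A
A | 0001[0]11..   read 0 → write 0, move +1, go to B
B | 00010[1]1..   read 1 → write 0, move +1, go to C
C | 000100[1]..   read 1 → write ., move -1, go to C
C | 00010[0]...   read 0 → write ., move +1, go to B
B | 00010.[.]..   read . → write 1, move +1, go to C
C | 00010.1[.].   read . → write ., move +1, go to A
A | 00010.1.[.]
At halt the head is at cell 8.

8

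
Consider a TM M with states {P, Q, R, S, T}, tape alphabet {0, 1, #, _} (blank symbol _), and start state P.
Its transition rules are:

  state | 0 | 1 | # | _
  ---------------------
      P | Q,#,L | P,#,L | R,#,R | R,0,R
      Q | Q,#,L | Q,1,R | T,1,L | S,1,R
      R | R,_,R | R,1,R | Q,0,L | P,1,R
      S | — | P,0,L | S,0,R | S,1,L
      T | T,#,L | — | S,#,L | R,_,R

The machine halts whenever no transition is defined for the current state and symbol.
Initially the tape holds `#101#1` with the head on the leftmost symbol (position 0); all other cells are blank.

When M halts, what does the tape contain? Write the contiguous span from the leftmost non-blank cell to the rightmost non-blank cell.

#1_111

state=P head=0 tape=[#]101#1   (P,#)→(R,#,R)
state=R head=1 tape=#[1]01#1   (R,1)→(R,1,R)
state=R head=2 tape=#1[0]1#1   (R,0)→(R,_,R)
state=R head=3 tape=#1_[1]#1   (R,1)→(R,1,R)
state=R head=4 tape=#1_1[#]1   (R,#)→(Q,0,L)
state=Q head=3 tape=#1_[1]01   (Q,1)→(Q,1,R)
state=Q head=4 tape=#1_1[0]1   (Q,0)→(Q,#,L)
state=Q head=3 tape=#1_[1]#1   (Q,1)→(Q,1,R)
state=Q head=4 tape=#1_1[#]1   (Q,#)→(T,1,L)
state=T head=3 tape=#1_[1]11
The non-blank tape span at halt is #1_111.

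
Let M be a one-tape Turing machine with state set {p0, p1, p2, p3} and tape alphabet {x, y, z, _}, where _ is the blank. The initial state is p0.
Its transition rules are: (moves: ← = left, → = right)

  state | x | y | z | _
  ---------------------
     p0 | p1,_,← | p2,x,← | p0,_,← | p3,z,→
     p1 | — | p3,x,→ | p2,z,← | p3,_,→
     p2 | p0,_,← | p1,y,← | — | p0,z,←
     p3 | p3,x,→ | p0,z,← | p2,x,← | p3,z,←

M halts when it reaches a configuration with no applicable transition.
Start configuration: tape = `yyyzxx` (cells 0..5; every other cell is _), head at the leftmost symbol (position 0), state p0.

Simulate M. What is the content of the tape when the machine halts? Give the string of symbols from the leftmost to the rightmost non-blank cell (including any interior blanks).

state=p0 head=0 tape=__[y]yyzxx   (p0,y)→(p2,x,←)
state=p2 head=-1 tape=_[_]xyyzxx   (p2,_)→(p0,z,←)
state=p0 head=-2 tape=[_]zxyyzxx   (p0,_)→(p3,z,→)
state=p3 head=-1 tape=z[z]xyyzxx   (p3,z)→(p2,x,←)
state=p2 head=-2 tape=[z]xxyyzxx
The non-blank tape span at halt is zxxyyzxx.

zxxyyzxx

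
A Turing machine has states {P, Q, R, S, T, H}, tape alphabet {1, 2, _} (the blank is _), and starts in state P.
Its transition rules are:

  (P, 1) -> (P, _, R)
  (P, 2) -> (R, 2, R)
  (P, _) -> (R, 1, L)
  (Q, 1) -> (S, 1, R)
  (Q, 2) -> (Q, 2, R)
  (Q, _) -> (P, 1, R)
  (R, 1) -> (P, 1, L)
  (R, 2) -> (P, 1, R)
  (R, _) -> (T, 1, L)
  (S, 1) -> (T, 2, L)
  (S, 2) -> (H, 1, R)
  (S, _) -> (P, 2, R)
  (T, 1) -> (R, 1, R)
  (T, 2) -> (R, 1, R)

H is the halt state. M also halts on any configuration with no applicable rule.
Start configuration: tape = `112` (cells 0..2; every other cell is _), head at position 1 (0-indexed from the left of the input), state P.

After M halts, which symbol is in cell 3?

1

state=P head=1 tape=1[1]2__   (P,1)→(P,_,R)
state=P head=2 tape=1_[2]__   (P,2)→(R,2,R)
state=R head=3 tape=1_2[_]_   (R,_)→(T,1,L)
state=T head=2 tape=1_[2]1_   (T,2)→(R,1,R)
state=R head=3 tape=1_1[1]_   (R,1)→(P,1,L)
state=P head=2 tape=1_[1]1_   (P,1)→(P,_,R)
state=P head=3 tape=1__[1]_   (P,1)→(P,_,R)
state=P head=4 tape=1___[_]   (P,_)→(R,1,L)
state=R head=3 tape=1__[_]1   (R,_)→(T,1,L)
state=T head=2 tape=1_[_]11
Cell 3 holds 1 when M halts.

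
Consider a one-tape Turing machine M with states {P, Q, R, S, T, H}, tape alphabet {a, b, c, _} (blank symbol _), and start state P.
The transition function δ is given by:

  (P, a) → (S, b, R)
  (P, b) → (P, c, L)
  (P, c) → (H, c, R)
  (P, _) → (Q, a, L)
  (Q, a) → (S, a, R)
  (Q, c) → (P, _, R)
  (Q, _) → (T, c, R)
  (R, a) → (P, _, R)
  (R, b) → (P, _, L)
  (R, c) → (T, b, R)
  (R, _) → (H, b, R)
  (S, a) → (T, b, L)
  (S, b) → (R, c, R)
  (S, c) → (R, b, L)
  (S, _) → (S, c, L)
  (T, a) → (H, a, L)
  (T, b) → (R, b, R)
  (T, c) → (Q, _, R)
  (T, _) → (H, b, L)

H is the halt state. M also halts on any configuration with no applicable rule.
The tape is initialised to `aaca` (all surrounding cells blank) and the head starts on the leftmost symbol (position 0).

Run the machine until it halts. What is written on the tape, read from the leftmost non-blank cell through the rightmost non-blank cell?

P | __[a]aca   read a → write b, move R, go to S
S | __b[a]ca   read a → write b, move L, go to T
T | __[b]bca   read b → write b, move R, go to R
R | __b[b]ca   read b → write _, move L, go to P
P | __[b]_ca   read b → write c, move L, go to P
P | _[_]c_ca   read _ → write a, move L, go to Q
Q | [_]ac_ca   read _ → write c, move R, go to T
T | c[a]c_ca   read a → write a, move L, go to H
H | [c]ac_ca
The non-blank tape span at halt is cac_ca.

cac_ca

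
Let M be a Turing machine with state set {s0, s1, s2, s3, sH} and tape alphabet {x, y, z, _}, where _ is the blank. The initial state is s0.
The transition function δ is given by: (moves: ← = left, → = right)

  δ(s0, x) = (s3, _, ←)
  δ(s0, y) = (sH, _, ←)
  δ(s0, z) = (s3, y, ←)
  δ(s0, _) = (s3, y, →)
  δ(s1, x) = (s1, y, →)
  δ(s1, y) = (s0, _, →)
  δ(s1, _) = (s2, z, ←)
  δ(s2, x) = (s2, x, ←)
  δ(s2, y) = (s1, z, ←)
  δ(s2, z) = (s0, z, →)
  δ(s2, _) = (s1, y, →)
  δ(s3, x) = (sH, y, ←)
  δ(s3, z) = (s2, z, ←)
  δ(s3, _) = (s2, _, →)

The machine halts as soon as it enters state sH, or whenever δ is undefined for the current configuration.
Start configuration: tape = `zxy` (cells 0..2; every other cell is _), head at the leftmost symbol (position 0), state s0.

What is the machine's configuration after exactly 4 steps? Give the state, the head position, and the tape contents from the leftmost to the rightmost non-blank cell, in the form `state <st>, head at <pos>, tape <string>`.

s0 | __[z]xy   read z → write y, move ←, go to s3
s3 | _[_]yxy   read _ → write _, move →, go to s2
s2 | __[y]xy   read y → write z, move ←, go to s1
s1 | _[_]zxy   read _ → write z, move ←, go to s2
s2 | [_]zzxy
After 4 steps: state s2, head at -2, tape zzxy.

state s2, head at -2, tape zzxy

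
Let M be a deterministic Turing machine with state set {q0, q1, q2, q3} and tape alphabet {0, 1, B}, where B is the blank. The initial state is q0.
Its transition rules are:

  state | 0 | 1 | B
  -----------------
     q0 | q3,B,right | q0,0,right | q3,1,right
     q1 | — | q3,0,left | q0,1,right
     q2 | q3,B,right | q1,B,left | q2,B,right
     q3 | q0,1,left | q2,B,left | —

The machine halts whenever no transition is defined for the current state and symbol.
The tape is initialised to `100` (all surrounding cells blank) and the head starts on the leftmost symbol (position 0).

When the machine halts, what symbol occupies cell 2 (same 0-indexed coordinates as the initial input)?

q0 | [1]00   read 1 → write 0, move right, go to q0
q0 | 0[0]0   read 0 → write B, move right, go to q3
q3 | 0B[0]   read 0 → write 1, move left, go to q0
q0 | 0[B]1   read B → write 1, move right, go to q3
q3 | 01[1]   read 1 → write B, move left, go to q2
q2 | 0[1]B   read 1 → write B, move left, go to q1
q1 | [0]BB
Cell 2 holds B when M halts.

B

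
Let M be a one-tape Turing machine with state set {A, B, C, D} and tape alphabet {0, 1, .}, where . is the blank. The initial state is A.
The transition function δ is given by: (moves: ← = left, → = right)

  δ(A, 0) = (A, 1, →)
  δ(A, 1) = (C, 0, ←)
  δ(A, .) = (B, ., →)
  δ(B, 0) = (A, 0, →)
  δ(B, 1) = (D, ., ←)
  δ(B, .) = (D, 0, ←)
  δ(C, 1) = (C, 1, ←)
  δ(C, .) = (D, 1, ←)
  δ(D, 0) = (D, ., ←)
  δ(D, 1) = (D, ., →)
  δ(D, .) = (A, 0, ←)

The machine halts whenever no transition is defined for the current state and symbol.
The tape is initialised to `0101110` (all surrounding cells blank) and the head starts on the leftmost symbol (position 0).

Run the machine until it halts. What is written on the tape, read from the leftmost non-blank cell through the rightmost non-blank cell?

001001110

A | ...[0]101110   read 0 → write 1, move →, go to A
A | ...1[1]01110   read 1 → write 0, move ←, go to C
C | ...[1]001110   read 1 → write 1, move ←, go to C
C | ..[.]1001110   read . → write 1, move ←, go to D
D | .[.]11001110   read . → write 0, move ←, go to A
A | [.]011001110   read . → write ., move →, go to B
B | .[0]11001110   read 0 → write 0, move →, go to A
A | .0[1]1001110   read 1 → write 0, move ←, go to C
C | .[0]01001110
The non-blank tape span at halt is 001001110.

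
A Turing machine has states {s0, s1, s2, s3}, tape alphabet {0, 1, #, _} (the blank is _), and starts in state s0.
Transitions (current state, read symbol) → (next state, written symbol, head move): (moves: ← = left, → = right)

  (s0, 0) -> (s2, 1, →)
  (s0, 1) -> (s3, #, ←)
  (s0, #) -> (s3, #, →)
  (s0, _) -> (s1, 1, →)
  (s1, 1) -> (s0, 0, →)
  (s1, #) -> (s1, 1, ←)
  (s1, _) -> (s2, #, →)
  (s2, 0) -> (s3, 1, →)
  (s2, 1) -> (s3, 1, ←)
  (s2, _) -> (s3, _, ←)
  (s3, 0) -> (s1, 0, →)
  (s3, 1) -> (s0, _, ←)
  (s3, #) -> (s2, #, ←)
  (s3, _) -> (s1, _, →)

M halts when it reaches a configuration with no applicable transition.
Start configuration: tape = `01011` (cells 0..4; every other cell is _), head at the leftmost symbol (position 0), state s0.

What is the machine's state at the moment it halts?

s1

state=s0 head=0 tape=__[0]1011   (s0,0)→(s2,1,→)
state=s2 head=1 tape=__1[1]011   (s2,1)→(s3,1,←)
state=s3 head=0 tape=__[1]1011   (s3,1)→(s0,_,←)
state=s0 head=-1 tape=_[_]_1011   (s0,_)→(s1,1,→)
state=s1 head=0 tape=_1[_]1011   (s1,_)→(s2,#,→)
state=s2 head=1 tape=_1#[1]011   (s2,1)→(s3,1,←)
state=s3 head=0 tape=_1[#]1011   (s3,#)→(s2,#,←)
state=s2 head=-1 tape=_[1]#1011   (s2,1)→(s3,1,←)
state=s3 head=-2 tape=[_]1#1011   (s3,_)→(s1,_,→)
state=s1 head=-1 tape=_[1]#1011   (s1,1)→(s0,0,→)
state=s0 head=0 tape=_0[#]1011   (s0,#)→(s3,#,→)
state=s3 head=1 tape=_0#[1]011   (s3,1)→(s0,_,←)
state=s0 head=0 tape=_0[#]_011   (s0,#)→(s3,#,→)
state=s3 head=1 tape=_0#[_]011   (s3,_)→(s1,_,→)
state=s1 head=2 tape=_0#_[0]11
No transition is defined for (s1, 0); M halts in state s1.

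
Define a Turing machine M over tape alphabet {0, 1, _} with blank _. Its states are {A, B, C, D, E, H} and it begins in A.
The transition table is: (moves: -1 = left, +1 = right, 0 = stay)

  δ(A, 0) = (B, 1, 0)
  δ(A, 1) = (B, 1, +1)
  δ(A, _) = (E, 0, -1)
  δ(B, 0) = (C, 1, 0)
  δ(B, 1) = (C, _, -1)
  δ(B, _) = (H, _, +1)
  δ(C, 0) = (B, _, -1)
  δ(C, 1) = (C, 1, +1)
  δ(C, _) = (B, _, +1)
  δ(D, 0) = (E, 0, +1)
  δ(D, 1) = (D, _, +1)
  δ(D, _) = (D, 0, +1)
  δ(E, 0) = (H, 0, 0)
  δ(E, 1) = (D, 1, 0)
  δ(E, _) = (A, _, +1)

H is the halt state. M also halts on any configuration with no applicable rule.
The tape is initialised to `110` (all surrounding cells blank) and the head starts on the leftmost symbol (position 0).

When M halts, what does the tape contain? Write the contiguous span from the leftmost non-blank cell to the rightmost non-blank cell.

A | [1]10___   read 1 → write 1, move +1, go to B
B | 1[1]0___   read 1 → write _, move -1, go to C
C | [1]_0___   read 1 → write 1, move +1, go to C
C | 1[_]0___   read _ → write _, move +1, go to B
B | 1_[0]___   read 0 → write 1, move 0, go to C
C | 1_[1]___   read 1 → write 1, move +1, go to C
C | 1_1[_]__   read _ → write _, move +1, go to B
B | 1_1_[_]_   read _ → write _, move +1, go to H
H | 1_1__[_]
The non-blank tape span at halt is 1_1.

1_1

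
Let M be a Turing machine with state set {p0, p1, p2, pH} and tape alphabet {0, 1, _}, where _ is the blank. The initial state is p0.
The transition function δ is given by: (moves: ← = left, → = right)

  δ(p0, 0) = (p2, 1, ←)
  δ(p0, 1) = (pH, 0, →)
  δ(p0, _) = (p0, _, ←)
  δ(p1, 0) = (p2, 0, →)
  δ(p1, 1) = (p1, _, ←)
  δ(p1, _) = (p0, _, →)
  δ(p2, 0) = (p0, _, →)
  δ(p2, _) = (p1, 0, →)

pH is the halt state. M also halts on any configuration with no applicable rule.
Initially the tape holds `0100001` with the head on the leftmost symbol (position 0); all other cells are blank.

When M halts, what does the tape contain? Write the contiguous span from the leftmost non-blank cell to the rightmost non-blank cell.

state=p0 head=0 tape=_[0]100001   (p0,0)→(p2,1,←)
state=p2 head=-1 tape=[_]1100001   (p2,_)→(p1,0,→)
state=p1 head=0 tape=0[1]100001   (p1,1)→(p1,_,←)
state=p1 head=-1 tape=[0]_100001   (p1,0)→(p2,0,→)
state=p2 head=0 tape=0[_]100001   (p2,_)→(p1,0,→)
state=p1 head=1 tape=00[1]00001   (p1,1)→(p1,_,←)
state=p1 head=0 tape=0[0]_00001   (p1,0)→(p2,0,→)
state=p2 head=1 tape=00[_]00001   (p2,_)→(p1,0,→)
state=p1 head=2 tape=000[0]0001   (p1,0)→(p2,0,→)
state=p2 head=3 tape=0000[0]001   (p2,0)→(p0,_,→)
state=p0 head=4 tape=0000_[0]01   (p0,0)→(p2,1,←)
state=p2 head=3 tape=0000[_]101   (p2,_)→(p1,0,→)
state=p1 head=4 tape=00000[1]01   (p1,1)→(p1,_,←)
state=p1 head=3 tape=0000[0]_01   (p1,0)→(p2,0,→)
state=p2 head=4 tape=00000[_]01   (p2,_)→(p1,0,→)
state=p1 head=5 tape=000000[0]1   (p1,0)→(p2,0,→)
state=p2 head=6 tape=0000000[1]
The non-blank tape span at halt is 00000001.

00000001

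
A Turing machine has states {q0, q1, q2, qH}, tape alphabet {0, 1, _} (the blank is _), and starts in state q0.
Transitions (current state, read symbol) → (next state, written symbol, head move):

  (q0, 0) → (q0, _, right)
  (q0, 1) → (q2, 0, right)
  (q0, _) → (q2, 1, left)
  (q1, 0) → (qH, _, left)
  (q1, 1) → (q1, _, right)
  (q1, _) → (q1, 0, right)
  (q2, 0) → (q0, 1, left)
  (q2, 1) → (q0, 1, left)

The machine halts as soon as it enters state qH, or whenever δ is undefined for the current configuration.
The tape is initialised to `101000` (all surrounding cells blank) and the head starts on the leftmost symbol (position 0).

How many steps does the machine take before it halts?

16

state=q0 head=0 tape=[1]01000_   (q0,1)→(q2,0,right)
state=q2 head=1 tape=0[0]1000_   (q2,0)→(q0,1,left)
state=q0 head=0 tape=[0]11000_   (q0,0)→(q0,_,right)
state=q0 head=1 tape=_[1]1000_   (q0,1)→(q2,0,right)
state=q2 head=2 tape=_0[1]000_   (q2,1)→(q0,1,left)
state=q0 head=1 tape=_[0]1000_   (q0,0)→(q0,_,right)
state=q0 head=2 tape=__[1]000_   (q0,1)→(q2,0,right)
state=q2 head=3 tape=__0[0]00_   (q2,0)→(q0,1,left)
state=q0 head=2 tape=__[0]100_   (q0,0)→(q0,_,right)
state=q0 head=3 tape=___[1]00_   (q0,1)→(q2,0,right)
state=q2 head=4 tape=___0[0]0_   (q2,0)→(q0,1,left)
state=q0 head=3 tape=___[0]10_   (q0,0)→(q0,_,right)
state=q0 head=4 tape=____[1]0_   (q0,1)→(q2,0,right)
state=q2 head=5 tape=____0[0]_   (q2,0)→(q0,1,left)
state=q0 head=4 tape=____[0]1_   (q0,0)→(q0,_,right)
state=q0 head=5 tape=_____[1]_   (q0,1)→(q2,0,right)
state=q2 head=6 tape=_____0[_]
M halts after 16 transitions.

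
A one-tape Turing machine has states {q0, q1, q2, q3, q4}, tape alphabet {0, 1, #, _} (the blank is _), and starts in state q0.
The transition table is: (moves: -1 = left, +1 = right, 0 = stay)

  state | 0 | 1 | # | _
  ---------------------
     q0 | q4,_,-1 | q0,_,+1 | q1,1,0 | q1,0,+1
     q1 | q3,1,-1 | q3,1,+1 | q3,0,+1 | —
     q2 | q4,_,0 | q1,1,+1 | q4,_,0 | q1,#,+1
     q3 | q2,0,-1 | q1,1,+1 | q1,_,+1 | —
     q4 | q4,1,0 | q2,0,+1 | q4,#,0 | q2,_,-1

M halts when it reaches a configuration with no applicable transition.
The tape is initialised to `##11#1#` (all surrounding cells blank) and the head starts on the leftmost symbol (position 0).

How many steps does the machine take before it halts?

8

q0 | [#]#11#1#_   read # → write 1, move 0, go to q1
q1 | [1]#11#1#_   read 1 → write 1, move +1, go to q3
q3 | 1[#]11#1#_   read # → write _, move +1, go to q1
q1 | 1_[1]1#1#_   read 1 → write 1, move +1, go to q3
q3 | 1_1[1]#1#_   read 1 → write 1, move +1, go to q1
q1 | 1_11[#]1#_   read # → write 0, move +1, go to q3
q3 | 1_110[1]#_   read 1 → write 1, move +1, go to q1
q1 | 1_1101[#]_   read # → write 0, move +1, go to q3
q3 | 1_11010[_]
M halts after 8 transitions.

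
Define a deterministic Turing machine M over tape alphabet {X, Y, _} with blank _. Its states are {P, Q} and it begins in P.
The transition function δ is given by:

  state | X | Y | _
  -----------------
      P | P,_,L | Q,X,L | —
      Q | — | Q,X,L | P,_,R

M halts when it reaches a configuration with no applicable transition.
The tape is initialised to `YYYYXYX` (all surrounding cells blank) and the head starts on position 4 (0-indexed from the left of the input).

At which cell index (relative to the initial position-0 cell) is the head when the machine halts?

-1

state=P head=4 tape=_YYYY[X]YX   (P,X)→(P,_,L)
state=P head=3 tape=_YYY[Y]_YX   (P,Y)→(Q,X,L)
state=Q head=2 tape=_YY[Y]X_YX   (Q,Y)→(Q,X,L)
state=Q head=1 tape=_Y[Y]XX_YX   (Q,Y)→(Q,X,L)
state=Q head=0 tape=_[Y]XXX_YX   (Q,Y)→(Q,X,L)
state=Q head=-1 tape=[_]XXXX_YX   (Q,_)→(P,_,R)
state=P head=0 tape=_[X]XXX_YX   (P,X)→(P,_,L)
state=P head=-1 tape=[_]_XXX_YX
At halt the head is at cell -1.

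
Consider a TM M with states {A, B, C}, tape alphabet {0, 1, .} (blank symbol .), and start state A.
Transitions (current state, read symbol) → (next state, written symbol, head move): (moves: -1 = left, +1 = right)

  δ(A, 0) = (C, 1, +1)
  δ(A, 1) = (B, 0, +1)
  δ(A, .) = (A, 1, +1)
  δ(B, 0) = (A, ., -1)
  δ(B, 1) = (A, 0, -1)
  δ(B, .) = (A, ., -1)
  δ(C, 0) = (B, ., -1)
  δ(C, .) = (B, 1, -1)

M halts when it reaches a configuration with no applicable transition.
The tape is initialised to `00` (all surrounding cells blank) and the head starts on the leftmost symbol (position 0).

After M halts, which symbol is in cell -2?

A | ..[0]0   read 0 → write 1, move +1, go to C
C | ..1[0]   read 0 → write ., move -1, go to B
B | ..[1].   read 1 → write 0, move -1, go to A
A | .[.]0.   read . → write 1, move +1, go to A
A | .1[0].   read 0 → write 1, move +1, go to C
C | .11[.]   read . → write 1, move -1, go to B
B | .1[1]1   read 1 → write 0, move -1, go to A
A | .[1]01   read 1 → write 0, move +1, go to B
B | .0[0]1   read 0 → write ., move -1, go to A
A | .[0].1   read 0 → write 1, move +1, go to C
C | .1[.]1   read . → write 1, move -1, go to B
B | .[1]11   read 1 → write 0, move -1, go to A
A | [.]011   read . → write 1, move +1, go to A
A | 1[0]11   read 0 → write 1, move +1, go to C
C | 11[1]1
Cell -2 holds 1 when M halts.

1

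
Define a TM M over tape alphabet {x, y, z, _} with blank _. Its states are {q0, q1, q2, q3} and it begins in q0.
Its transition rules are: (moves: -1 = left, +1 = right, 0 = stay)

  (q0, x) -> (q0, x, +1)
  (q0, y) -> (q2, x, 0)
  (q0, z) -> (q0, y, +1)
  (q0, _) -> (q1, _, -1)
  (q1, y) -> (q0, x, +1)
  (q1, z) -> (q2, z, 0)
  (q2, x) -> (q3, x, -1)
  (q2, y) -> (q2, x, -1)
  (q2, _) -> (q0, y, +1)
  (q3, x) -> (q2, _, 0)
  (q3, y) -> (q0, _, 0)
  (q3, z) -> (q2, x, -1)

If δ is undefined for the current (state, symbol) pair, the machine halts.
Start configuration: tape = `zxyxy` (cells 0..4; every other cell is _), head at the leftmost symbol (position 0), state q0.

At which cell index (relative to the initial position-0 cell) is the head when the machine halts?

q0 | [z]xyxy_   read z → write y, move +1, go to q0
q0 | y[x]yxy_   read x → write x, move +1, go to q0
q0 | yx[y]xy_   read y → write x, move 0, go to q2
q2 | yx[x]xy_   read x → write x, move -1, go to q3
q3 | y[x]xxy_   read x → write _, move 0, go to q2
q2 | y[_]xxy_   read _ → write y, move +1, go to q0
q0 | yy[x]xy_   read x → write x, move +1, go to q0
q0 | yyx[x]y_   read x → write x, move +1, go to q0
q0 | yyxx[y]_   read y → write x, move 0, go to q2
q2 | yyxx[x]_   read x → write x, move -1, go to q3
q3 | yyx[x]x_   read x → write _, move 0, go to q2
q2 | yyx[_]x_   read _ → write y, move +1, go to q0
q0 | yyxy[x]_   read x → write x, move +1, go to q0
q0 | yyxyx[_]   read _ → write _, move -1, go to q1
q1 | yyxy[x]_
At halt the head is at cell 4.

4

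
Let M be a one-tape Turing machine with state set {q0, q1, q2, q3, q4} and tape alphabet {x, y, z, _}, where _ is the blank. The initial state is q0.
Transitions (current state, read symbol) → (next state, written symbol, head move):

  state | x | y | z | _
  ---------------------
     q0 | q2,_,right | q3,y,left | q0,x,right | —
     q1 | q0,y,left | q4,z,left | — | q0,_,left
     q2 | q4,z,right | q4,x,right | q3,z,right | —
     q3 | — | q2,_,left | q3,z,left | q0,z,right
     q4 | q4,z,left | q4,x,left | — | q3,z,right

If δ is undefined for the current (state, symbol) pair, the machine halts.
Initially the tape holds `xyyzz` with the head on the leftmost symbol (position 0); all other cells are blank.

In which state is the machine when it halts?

q0

state=q0 head=0 tape=_[x]yyzz_   (q0,x)→(q2,_,right)
state=q2 head=1 tape=__[y]yzz_   (q2,y)→(q4,x,right)
state=q4 head=2 tape=__x[y]zz_   (q4,y)→(q4,x,left)
state=q4 head=1 tape=__[x]xzz_   (q4,x)→(q4,z,left)
state=q4 head=0 tape=_[_]zxzz_   (q4,_)→(q3,z,right)
state=q3 head=1 tape=_z[z]xzz_   (q3,z)→(q3,z,left)
state=q3 head=0 tape=_[z]zxzz_   (q3,z)→(q3,z,left)
state=q3 head=-1 tape=[_]zzxzz_   (q3,_)→(q0,z,right)
state=q0 head=0 tape=z[z]zxzz_   (q0,z)→(q0,x,right)
state=q0 head=1 tape=zx[z]xzz_   (q0,z)→(q0,x,right)
state=q0 head=2 tape=zxx[x]zz_   (q0,x)→(q2,_,right)
state=q2 head=3 tape=zxx_[z]z_   (q2,z)→(q3,z,right)
state=q3 head=4 tape=zxx_z[z]_   (q3,z)→(q3,z,left)
state=q3 head=3 tape=zxx_[z]z_   (q3,z)→(q3,z,left)
state=q3 head=2 tape=zxx[_]zz_   (q3,_)→(q0,z,right)
state=q0 head=3 tape=zxxz[z]z_   (q0,z)→(q0,x,right)
state=q0 head=4 tape=zxxzx[z]_   (q0,z)→(q0,x,right)
state=q0 head=5 tape=zxxzxx[_]
No transition is defined for (q0, _); M halts in state q0.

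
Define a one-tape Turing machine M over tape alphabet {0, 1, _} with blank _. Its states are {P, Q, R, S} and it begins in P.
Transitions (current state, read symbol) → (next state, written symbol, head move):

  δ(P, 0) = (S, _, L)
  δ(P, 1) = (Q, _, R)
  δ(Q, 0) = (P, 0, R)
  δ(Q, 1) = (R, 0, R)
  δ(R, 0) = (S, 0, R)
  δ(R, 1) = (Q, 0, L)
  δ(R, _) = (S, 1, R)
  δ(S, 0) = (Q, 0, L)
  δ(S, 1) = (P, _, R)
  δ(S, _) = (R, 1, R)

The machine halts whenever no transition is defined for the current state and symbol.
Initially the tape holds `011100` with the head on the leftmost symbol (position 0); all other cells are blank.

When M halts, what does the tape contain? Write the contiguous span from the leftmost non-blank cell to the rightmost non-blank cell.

11__0

state=P head=0 tape=_[0]11100   (P,0)→(S,_,L)
state=S head=-1 tape=[_]_11100   (S,_)→(R,1,R)
state=R head=0 tape=1[_]11100   (R,_)→(S,1,R)
state=S head=1 tape=11[1]1100   (S,1)→(P,_,R)
state=P head=2 tape=11_[1]100   (P,1)→(Q,_,R)
state=Q head=3 tape=11__[1]00   (Q,1)→(R,0,R)
state=R head=4 tape=11__0[0]0   (R,0)→(S,0,R)
state=S head=5 tape=11__00[0]   (S,0)→(Q,0,L)
state=Q head=4 tape=11__0[0]0   (Q,0)→(P,0,R)
state=P head=5 tape=11__00[0]   (P,0)→(S,_,L)
state=S head=4 tape=11__0[0]_   (S,0)→(Q,0,L)
state=Q head=3 tape=11__[0]0_   (Q,0)→(P,0,R)
state=P head=4 tape=11__0[0]_   (P,0)→(S,_,L)
state=S head=3 tape=11__[0]__   (S,0)→(Q,0,L)
state=Q head=2 tape=11_[_]0__
The non-blank tape span at halt is 11__0.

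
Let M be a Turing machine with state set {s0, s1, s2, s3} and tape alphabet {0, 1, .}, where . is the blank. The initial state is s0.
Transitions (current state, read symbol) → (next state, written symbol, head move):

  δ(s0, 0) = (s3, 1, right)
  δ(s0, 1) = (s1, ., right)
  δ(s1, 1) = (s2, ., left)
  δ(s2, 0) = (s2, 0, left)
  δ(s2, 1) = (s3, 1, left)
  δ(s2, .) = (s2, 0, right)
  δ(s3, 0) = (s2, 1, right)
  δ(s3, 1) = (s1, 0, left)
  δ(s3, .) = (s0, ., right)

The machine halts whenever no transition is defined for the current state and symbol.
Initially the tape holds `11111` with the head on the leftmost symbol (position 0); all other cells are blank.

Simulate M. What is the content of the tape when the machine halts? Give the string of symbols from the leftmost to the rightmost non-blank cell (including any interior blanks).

00111

s0 | [1]1111   read 1 → write ., move right, go to s1
s1 | .[1]111   read 1 → write ., move left, go to s2
s2 | [.].111   read . → write 0, move right, go to s2
s2 | 0[.]111   read . → write 0, move right, go to s2
s2 | 00[1]11   read 1 → write 1, move left, go to s3
s3 | 0[0]111   read 0 → write 1, move right, go to s2
s2 | 01[1]11   read 1 → write 1, move left, go to s3
s3 | 0[1]111   read 1 → write 0, move left, go to s1
s1 | [0]0111
The non-blank tape span at halt is 00111.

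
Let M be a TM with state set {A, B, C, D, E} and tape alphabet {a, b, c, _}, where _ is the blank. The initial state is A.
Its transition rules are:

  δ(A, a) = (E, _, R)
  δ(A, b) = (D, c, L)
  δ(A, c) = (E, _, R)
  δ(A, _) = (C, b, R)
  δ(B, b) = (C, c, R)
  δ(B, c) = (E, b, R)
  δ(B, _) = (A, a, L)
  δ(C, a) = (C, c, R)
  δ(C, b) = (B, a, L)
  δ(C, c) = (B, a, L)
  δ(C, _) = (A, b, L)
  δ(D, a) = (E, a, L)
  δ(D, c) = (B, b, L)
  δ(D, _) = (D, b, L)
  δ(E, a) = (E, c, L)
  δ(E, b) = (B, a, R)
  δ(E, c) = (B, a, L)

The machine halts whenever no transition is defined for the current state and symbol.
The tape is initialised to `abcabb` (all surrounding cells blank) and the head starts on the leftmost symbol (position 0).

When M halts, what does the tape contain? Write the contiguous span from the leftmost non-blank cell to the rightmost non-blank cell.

A | [a]bcabb__   read a → write _, move R, go to E
E | _[b]cabb__   read b → write a, move R, go to B
B | _a[c]abb__   read c → write b, move R, go to E
E | _ab[a]bb__   read a → write c, move L, go to E
E | _a[b]cbb__   read b → write a, move R, go to B
B | _aa[c]bb__   read c → write b, move R, go to E
E | _aab[b]b__   read b → write a, move R, go to B
B | _aaba[b]__   read b → write c, move R, go to C
C | _aabac[_]_   read _ → write b, move L, go to A
A | _aaba[c]b_   read c → write _, move R, go to E
E | _aaba_[b]_   read b → write a, move R, go to B
B | _aaba_a[_]   read _ → write a, move L, go to A
A | _aaba_[a]a   read a → write _, move R, go to E
E | _aaba__[a]   read a → write c, move L, go to E
E | _aaba_[_]c
The non-blank tape span at halt is aaba__c.

aaba__c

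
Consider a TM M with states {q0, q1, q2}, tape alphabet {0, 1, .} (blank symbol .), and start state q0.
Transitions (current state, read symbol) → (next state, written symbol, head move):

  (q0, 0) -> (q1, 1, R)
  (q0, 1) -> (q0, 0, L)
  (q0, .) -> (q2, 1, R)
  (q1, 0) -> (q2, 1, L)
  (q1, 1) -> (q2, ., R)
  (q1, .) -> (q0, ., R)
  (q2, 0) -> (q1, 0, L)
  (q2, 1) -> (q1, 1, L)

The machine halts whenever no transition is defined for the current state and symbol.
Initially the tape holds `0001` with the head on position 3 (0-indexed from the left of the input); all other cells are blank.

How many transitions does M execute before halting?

state=q0 head=3 tape=.000[1].   (q0,1)→(q0,0,L)
state=q0 head=2 tape=.00[0]0.   (q0,0)→(q1,1,R)
state=q1 head=3 tape=.001[0].   (q1,0)→(q2,1,L)
state=q2 head=2 tape=.00[1]1.   (q2,1)→(q1,1,L)
state=q1 head=1 tape=.0[0]11.   (q1,0)→(q2,1,L)
state=q2 head=0 tape=.[0]111.   (q2,0)→(q1,0,L)
state=q1 head=-1 tape=[.]0111.   (q1,.)→(q0,.,R)
state=q0 head=0 tape=.[0]111.   (q0,0)→(q1,1,R)
state=q1 head=1 tape=.1[1]11.   (q1,1)→(q2,.,R)
state=q2 head=2 tape=.1.[1]1.   (q2,1)→(q1,1,L)
state=q1 head=1 tape=.1[.]11.   (q1,.)→(q0,.,R)
state=q0 head=2 tape=.1.[1]1.   (q0,1)→(q0,0,L)
state=q0 head=1 tape=.1[.]01.   (q0,.)→(q2,1,R)
state=q2 head=2 tape=.11[0]1.   (q2,0)→(q1,0,L)
state=q1 head=1 tape=.1[1]01.   (q1,1)→(q2,.,R)
state=q2 head=2 tape=.1.[0]1.   (q2,0)→(q1,0,L)
state=q1 head=1 tape=.1[.]01.   (q1,.)→(q0,.,R)
state=q0 head=2 tape=.1.[0]1.   (q0,0)→(q1,1,R)
state=q1 head=3 tape=.1.1[1].   (q1,1)→(q2,.,R)
state=q2 head=4 tape=.1.1.[.]
M halts after 19 transitions.

19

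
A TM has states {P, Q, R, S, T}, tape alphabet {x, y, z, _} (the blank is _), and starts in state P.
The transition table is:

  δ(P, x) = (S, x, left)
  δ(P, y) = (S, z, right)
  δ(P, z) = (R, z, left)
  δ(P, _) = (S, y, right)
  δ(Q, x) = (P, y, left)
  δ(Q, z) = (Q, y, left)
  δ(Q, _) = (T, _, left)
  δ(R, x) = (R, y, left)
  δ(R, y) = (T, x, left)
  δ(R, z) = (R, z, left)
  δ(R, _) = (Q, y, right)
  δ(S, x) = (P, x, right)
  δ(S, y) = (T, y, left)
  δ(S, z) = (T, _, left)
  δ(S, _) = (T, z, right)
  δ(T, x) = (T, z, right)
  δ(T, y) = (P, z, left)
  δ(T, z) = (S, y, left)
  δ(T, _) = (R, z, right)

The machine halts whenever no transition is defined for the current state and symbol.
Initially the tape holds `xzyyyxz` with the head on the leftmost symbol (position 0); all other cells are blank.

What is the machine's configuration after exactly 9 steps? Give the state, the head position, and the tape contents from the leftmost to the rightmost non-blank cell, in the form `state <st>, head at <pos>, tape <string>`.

state R, head at -3, tape zz_yyyyxz

state=P head=0 tape=___[x]zyyyxz   (P,x)→(S,x,left)
state=S head=-1 tape=__[_]xzyyyxz   (S,_)→(T,z,right)
state=T head=0 tape=__z[x]zyyyxz   (T,x)→(T,z,right)
state=T head=1 tape=__zz[z]yyyxz   (T,z)→(S,y,left)
state=S head=0 tape=__z[z]yyyyxz   (S,z)→(T,_,left)
state=T head=-1 tape=__[z]_yyyyxz   (T,z)→(S,y,left)
state=S head=-2 tape=_[_]y_yyyyxz   (S,_)→(T,z,right)
state=T head=-1 tape=_z[y]_yyyyxz   (T,y)→(P,z,left)
state=P head=-2 tape=_[z]z_yyyyxz   (P,z)→(R,z,left)
state=R head=-3 tape=[_]zz_yyyyxz
After 9 steps: state R, head at -3, tape zz_yyyyxz.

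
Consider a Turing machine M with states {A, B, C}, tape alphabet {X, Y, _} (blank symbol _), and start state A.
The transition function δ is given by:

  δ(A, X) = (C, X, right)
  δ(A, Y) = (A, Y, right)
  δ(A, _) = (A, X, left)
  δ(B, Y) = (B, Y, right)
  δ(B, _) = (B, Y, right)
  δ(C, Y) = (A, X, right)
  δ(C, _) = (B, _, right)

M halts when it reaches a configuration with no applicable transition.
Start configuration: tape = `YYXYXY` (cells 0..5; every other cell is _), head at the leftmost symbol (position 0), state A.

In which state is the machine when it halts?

state=A head=0 tape=[Y]YXYXY_   (A,Y)→(A,Y,right)
state=A head=1 tape=Y[Y]XYXY_   (A,Y)→(A,Y,right)
state=A head=2 tape=YY[X]YXY_   (A,X)→(C,X,right)
state=C head=3 tape=YYX[Y]XY_   (C,Y)→(A,X,right)
state=A head=4 tape=YYXX[X]Y_   (A,X)→(C,X,right)
state=C head=5 tape=YYXXX[Y]_   (C,Y)→(A,X,right)
state=A head=6 tape=YYXXXX[_]   (A,_)→(A,X,left)
state=A head=5 tape=YYXXX[X]X   (A,X)→(C,X,right)
state=C head=6 tape=YYXXXX[X]
No transition is defined for (C, X); M halts in state C.

C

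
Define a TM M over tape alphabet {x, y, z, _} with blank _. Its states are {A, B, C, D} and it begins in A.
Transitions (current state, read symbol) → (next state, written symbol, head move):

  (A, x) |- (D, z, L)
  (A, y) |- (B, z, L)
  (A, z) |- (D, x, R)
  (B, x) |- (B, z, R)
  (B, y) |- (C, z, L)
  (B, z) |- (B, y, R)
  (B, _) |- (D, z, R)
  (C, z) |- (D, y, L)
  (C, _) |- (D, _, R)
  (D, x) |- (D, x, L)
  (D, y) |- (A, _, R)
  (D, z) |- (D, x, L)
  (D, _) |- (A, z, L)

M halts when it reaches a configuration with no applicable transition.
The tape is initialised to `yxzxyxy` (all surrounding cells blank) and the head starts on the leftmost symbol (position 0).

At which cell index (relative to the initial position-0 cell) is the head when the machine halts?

A | ___[y]xzxyxy   read y → write z, move L, go to B
B | __[_]zxzxyxy   read _ → write z, move R, go to D
D | __z[z]xzxyxy   read z → write x, move L, go to D
D | __[z]xxzxyxy   read z → write x, move L, go to D
D | _[_]xxxzxyxy   read _ → write z, move L, go to A
A | [_]zxxxzxyxy
At halt the head is at cell -3.

-3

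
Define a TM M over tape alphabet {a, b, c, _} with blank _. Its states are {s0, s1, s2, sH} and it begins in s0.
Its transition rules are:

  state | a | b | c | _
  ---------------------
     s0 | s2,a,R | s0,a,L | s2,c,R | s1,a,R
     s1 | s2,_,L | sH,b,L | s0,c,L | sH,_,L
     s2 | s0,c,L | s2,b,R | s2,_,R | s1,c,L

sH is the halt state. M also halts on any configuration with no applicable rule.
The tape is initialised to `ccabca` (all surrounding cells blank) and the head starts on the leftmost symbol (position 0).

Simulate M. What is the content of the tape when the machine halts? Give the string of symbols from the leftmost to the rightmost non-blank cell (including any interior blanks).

ca_ba_c

s0 | [c]cabca_   read c → write c, move R, go to s2
s2 | c[c]abca_   read c → write _, move R, go to s2
s2 | c_[a]bca_   read a → write c, move L, go to s0
s0 | c[_]cbca_   read _ → write a, move R, go to s1
s1 | ca[c]bca_   read c → write c, move L, go to s0
s0 | c[a]cbca_   read a → write a, move R, go to s2
s2 | ca[c]bca_   read c → write _, move R, go to s2
s2 | ca_[b]ca_   read b → write b, move R, go to s2
s2 | ca_b[c]a_   read c → write _, move R, go to s2
s2 | ca_b_[a]_   read a → write c, move L, go to s0
s0 | ca_b[_]c_   read _ → write a, move R, go to s1
s1 | ca_ba[c]_   read c → write c, move L, go to s0
s0 | ca_b[a]c_   read a → write a, move R, go to s2
s2 | ca_ba[c]_   read c → write _, move R, go to s2
s2 | ca_ba_[_]   read _ → write c, move L, go to s1
s1 | ca_ba[_]c   read _ → write _, move L, go to sH
sH | ca_b[a]_c
The non-blank tape span at halt is ca_ba_c.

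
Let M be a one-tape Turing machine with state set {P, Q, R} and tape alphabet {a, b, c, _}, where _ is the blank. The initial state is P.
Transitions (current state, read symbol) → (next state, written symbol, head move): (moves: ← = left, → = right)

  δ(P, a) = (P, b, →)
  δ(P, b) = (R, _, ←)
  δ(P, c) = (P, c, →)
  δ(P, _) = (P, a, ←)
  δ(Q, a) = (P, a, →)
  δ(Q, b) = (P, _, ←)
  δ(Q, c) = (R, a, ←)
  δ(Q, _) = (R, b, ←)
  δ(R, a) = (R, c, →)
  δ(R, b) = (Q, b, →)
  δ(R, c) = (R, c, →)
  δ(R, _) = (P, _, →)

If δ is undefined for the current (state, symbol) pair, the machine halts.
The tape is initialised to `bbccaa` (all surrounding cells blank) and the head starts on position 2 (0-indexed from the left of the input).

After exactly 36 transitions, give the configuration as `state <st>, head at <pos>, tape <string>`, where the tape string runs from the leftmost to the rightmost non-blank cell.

state=P head=2 tape=bb[c]caa__   (P,c)→(P,c,→)
state=P head=3 tape=bbc[c]aa__   (P,c)→(P,c,→)
state=P head=4 tape=bbcc[a]a__   (P,a)→(P,b,→)
state=P head=5 tape=bbccb[a]__   (P,a)→(P,b,→)
state=P head=6 tape=bbccbb[_]_   (P,_)→(P,a,←)
state=P head=5 tape=bbccb[b]a_   (P,b)→(R,_,←)
state=R head=4 tape=bbcc[b]_a_   (R,b)→(Q,b,→)
state=Q head=5 tape=bbccb[_]a_   (Q,_)→(R,b,←)
state=R head=4 tape=bbcc[b]ba_   (R,b)→(Q,b,→)
state=Q head=5 tape=bbccb[b]a_   (Q,b)→(P,_,←)
state=P head=4 tape=bbcc[b]_a_   (P,b)→(R,_,←)
state=R head=3 tape=bbc[c]__a_   (R,c)→(R,c,→)
state=R head=4 tape=bbcc[_]_a_   (R,_)→(P,_,→)
state=P head=5 tape=bbcc_[_]a_   (P,_)→(P,a,←)
state=P head=4 tape=bbcc[_]aa_   (P,_)→(P,a,←)
state=P head=3 tape=bbc[c]aaa_   (P,c)→(P,c,→)
state=P head=4 tape=bbcc[a]aa_   (P,a)→(P,b,→)
state=P head=5 tape=bbccb[a]a_   (P,a)→(P,b,→)
state=P head=6 tape=bbccbb[a]_   (P,a)→(P,b,→)
state=P head=7 tape=bbccbbb[_]   (P,_)→(P,a,←)
state=P head=6 tape=bbccbb[b]a   (P,b)→(R,_,←)
state=R head=5 tape=bbccb[b]_a   (R,b)→(Q,b,→)
state=Q head=6 tape=bbccbb[_]a   (Q,_)→(R,b,←)
state=R head=5 tape=bbccb[b]ba   (R,b)→(Q,b,→)
state=Q head=6 tape=bbccbb[b]a   (Q,b)→(P,_,←)
state=P head=5 tape=bbccb[b]_a   (P,b)→(R,_,←)
state=R head=4 tape=bbcc[b]__a   (R,b)→(Q,b,→)
state=Q head=5 tape=bbccb[_]_a   (Q,_)→(R,b,←)
state=R head=4 tape=bbcc[b]b_a   (R,b)→(Q,b,→)
state=Q head=5 tape=bbccb[b]_a   (Q,b)→(P,_,←)
state=P head=4 tape=bbcc[b]__a   (P,b)→(R,_,←)
state=R head=3 tape=bbc[c]___a   (R,c)→(R,c,→)
state=R head=4 tape=bbcc[_]__a   (R,_)→(P,_,→)
state=P head=5 tape=bbcc_[_]_a   (P,_)→(P,a,←)
state=P head=4 tape=bbcc[_]a_a   (P,_)→(P,a,←)
state=P head=3 tape=bbc[c]aa_a   (P,c)→(P,c,→)
state=P head=4 tape=bbcc[a]a_a
After 36 steps: state P, head at 4, tape bbccaa_a.

state P, head at 4, tape bbccaa_a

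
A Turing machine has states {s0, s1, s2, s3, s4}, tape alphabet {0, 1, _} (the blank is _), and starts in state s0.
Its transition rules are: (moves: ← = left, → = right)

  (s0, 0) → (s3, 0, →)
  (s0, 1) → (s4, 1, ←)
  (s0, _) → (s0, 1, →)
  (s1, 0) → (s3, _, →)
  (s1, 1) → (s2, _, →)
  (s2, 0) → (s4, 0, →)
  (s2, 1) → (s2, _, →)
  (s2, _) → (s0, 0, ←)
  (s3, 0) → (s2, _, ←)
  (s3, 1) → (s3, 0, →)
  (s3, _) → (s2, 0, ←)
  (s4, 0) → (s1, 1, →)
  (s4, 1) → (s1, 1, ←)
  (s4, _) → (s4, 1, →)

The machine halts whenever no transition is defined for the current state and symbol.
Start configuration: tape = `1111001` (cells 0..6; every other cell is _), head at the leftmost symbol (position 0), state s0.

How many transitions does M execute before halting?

17

s0 | _[1]111001___   read 1 → write 1, move ←, go to s4
s4 | [_]1111001___   read _ → write 1, move →, go to s4
s4 | 1[1]111001___   read 1 → write 1, move ←, go to s1
s1 | [1]1111001___   read 1 → write _, move →, go to s2
s2 | _[1]111001___   read 1 → write _, move →, go to s2
s2 | __[1]11001___   read 1 → write _, move →, go to s2
s2 | ___[1]1001___   read 1 → write _, move →, go to s2
s2 | ____[1]001___   read 1 → write _, move →, go to s2
s2 | _____[0]01___   read 0 → write 0, move →, go to s4
s4 | _____0[0]1___   read 0 → write 1, move →, go to s1
s1 | _____01[1]___   read 1 → write _, move →, go to s2
s2 | _____01_[_]__   read _ → write 0, move ←, go to s0
s0 | _____01[_]0__   read _ → write 1, move →, go to s0
s0 | _____011[0]__   read 0 → write 0, move →, go to s3
s3 | _____0110[_]_   read _ → write 0, move ←, go to s2
s2 | _____011[0]0_   read 0 → write 0, move →, go to s4
s4 | _____0110[0]_   read 0 → write 1, move →, go to s1
s1 | _____01101[_]
M halts after 17 transitions.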